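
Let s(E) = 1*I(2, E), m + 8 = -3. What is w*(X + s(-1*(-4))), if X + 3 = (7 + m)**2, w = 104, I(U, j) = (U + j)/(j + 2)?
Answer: 1456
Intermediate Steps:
I(U, j) = (U + j)/(2 + j)
m = -11 (m = -8 - 3 = -11)
s(E) = 1 (s(E) = 1*((2 + E)/(2 + E)) = 1*1 = 1)
X = 13 (X = -3 + (7 - 11)**2 = -3 + (-4)**2 = -3 + 16 = 13)
w*(X + s(-1*(-4))) = 104*(13 + 1) = 104*14 = 1456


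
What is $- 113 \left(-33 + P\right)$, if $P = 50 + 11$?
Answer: $-3164$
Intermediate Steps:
$P = 61$
$- 113 \left(-33 + P\right) = - 113 \left(-33 + 61\right) = \left(-113\right) 28 = -3164$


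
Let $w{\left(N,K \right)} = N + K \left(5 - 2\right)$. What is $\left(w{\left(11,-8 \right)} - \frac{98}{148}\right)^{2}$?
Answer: $\frac{1022121}{5476} \approx 186.65$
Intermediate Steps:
$w{\left(N,K \right)} = N + 3 K$ ($w{\left(N,K \right)} = N + K \left(5 - 2\right) = N + K 3 = N + 3 K$)
$\left(w{\left(11,-8 \right)} - \frac{98}{148}\right)^{2} = \left(\left(11 + 3 \left(-8\right)\right) - \frac{98}{148}\right)^{2} = \left(\left(11 - 24\right) - \frac{49}{74}\right)^{2} = \left(-13 - \frac{49}{74}\right)^{2} = \left(- \frac{1011}{74}\right)^{2} = \frac{1022121}{5476}$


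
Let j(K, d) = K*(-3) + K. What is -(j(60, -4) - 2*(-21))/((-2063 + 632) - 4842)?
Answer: -26/2091 ≈ -0.012434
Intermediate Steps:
j(K, d) = -2*K (j(K, d) = -3*K + K = -2*K)
-(j(60, -4) - 2*(-21))/((-2063 + 632) - 4842) = -(-2*60 - 2*(-21))/((-2063 + 632) - 4842) = -(-120 + 42)/(-1431 - 4842) = -(-78)/(-6273) = -(-78)*(-1)/6273 = -1*26/2091 = -26/2091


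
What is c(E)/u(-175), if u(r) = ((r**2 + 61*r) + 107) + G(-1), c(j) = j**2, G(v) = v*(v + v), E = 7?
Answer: 49/20059 ≈ 0.0024428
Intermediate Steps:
G(v) = 2*v**2 (G(v) = v*(2*v) = 2*v**2)
u(r) = 109 + r**2 + 61*r (u(r) = ((r**2 + 61*r) + 107) + 2*(-1)**2 = (107 + r**2 + 61*r) + 2*1 = (107 + r**2 + 61*r) + 2 = 109 + r**2 + 61*r)
c(E)/u(-175) = 7**2/(109 + (-175)**2 + 61*(-175)) = 49/(109 + 30625 - 10675) = 49/20059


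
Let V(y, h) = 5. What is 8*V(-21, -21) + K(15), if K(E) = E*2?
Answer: 70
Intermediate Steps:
K(E) = 2*E
8*V(-21, -21) + K(15) = 8*5 + 2*15 = 40 + 30 = 70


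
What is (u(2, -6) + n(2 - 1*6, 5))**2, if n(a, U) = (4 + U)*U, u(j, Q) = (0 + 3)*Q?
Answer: 729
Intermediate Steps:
u(j, Q) = 3*Q
n(a, U) = U*(4 + U)
(u(2, -6) + n(2 - 1*6, 5))**2 = (3*(-6) + 5*(4 + 5))**2 = (-18 + 5*9)**2 = (-18 + 45)**2 = 27**2 = 729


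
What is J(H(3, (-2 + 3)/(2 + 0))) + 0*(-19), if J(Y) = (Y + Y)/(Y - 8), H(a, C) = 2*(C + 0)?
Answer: -2/7 ≈ -0.28571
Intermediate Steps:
H(a, C) = 2*C
J(Y) = 2*Y/(-8 + Y) (J(Y) = (2*Y)/(-8 + Y) = 2*Y/(-8 + Y))
J(H(3, (-2 + 3)/(2 + 0))) + 0*(-19) = 2*(2*((-2 + 3)/(2 + 0)))/(-8 + 2*((-2 + 3)/(2 + 0))) + 0*(-19) = 2*(2*(1/2))/(-8 + 2*(1/2)) + 0 = 2*1/(-8 + 1) + 0 = 2*1/(-7) + 0 = 2*1*(-1/7) + 0 = -2/7 + 0 = -2/7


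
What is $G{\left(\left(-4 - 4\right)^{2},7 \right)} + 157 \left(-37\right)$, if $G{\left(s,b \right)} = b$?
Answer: $-5802$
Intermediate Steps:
$G{\left(\left(-4 - 4\right)^{2},7 \right)} + 157 \left(-37\right) = 7 + 157 \left(-37\right) = 7 - 5809 = -5802$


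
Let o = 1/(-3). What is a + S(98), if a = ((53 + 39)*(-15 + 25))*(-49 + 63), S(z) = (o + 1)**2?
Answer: 115924/9 ≈ 12880.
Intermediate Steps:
o = -1/3 ≈ -0.33333
S(z) = 4/9 (S(z) = (-1/3 + 1)**2 = (2/3)**2 = 4/9)
a = 12880 (a = (92*10)*14 = 920*14 = 12880)
a + S(98) = 12880 + 4/9 = 115924/9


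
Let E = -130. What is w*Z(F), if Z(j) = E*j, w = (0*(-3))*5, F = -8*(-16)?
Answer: 0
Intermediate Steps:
F = 128
w = 0 (w = 0*5 = 0)
Z(j) = -130*j
w*Z(F) = 0*(-130*128) = 0*(-16640) = 0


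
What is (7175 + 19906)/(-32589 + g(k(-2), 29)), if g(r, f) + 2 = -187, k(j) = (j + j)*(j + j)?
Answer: -1003/1214 ≈ -0.82619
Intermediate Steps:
k(j) = 4*j² (k(j) = (2*j)*(2*j) = 4*j²)
g(r, f) = -189 (g(r, f) = -2 - 187 = -189)
(7175 + 19906)/(-32589 + g(k(-2), 29)) = (7175 + 19906)/(-32589 - 189) = 27081/(-32778) = 27081*(-1/32778) = -1003/1214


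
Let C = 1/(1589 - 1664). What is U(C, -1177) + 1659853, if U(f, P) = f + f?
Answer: 124488973/75 ≈ 1.6599e+6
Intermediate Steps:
C = -1/75 (C = 1/(-75) = -1/75 ≈ -0.013333)
U(f, P) = 2*f
U(C, -1177) + 1659853 = 2*(-1/75) + 1659853 = -2/75 + 1659853 = 124488973/75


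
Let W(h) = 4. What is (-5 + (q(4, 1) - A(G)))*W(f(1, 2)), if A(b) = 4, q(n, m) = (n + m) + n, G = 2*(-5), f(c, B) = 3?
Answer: 0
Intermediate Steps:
G = -10
q(n, m) = m + 2*n (q(n, m) = (m + n) + n = m + 2*n)
(-5 + (q(4, 1) - A(G)))*W(f(1, 2)) = (-5 + ((1 + 2*4) - 1*4))*4 = (-5 + ((1 + 8) - 4))*4 = (-5 + (9 - 4))*4 = (-5 + 5)*4 = 0*4 = 0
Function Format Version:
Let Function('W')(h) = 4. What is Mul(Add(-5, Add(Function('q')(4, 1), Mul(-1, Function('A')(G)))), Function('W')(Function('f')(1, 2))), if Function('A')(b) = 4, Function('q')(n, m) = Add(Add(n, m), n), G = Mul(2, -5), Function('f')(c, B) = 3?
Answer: 0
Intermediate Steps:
G = -10
Function('q')(n, m) = Add(m, Mul(2, n)) (Function('q')(n, m) = Add(Add(m, n), n) = Add(m, Mul(2, n)))
Mul(Add(-5, Add(Function('q')(4, 1), Mul(-1, Function('A')(G)))), Function('W')(Function('f')(1, 2))) = Mul(Add(-5, Add(Add(1, Mul(2, 4)), Mul(-1, 4))), 4) = Mul(Add(-5, Add(Add(1, 8), -4)), 4) = Mul(Add(-5, Add(9, -4)), 4) = Mul(Add(-5, 5), 4) = Mul(0, 4) = 0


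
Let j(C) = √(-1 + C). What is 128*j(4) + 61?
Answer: 61 + 128*√3 ≈ 282.70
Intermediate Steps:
128*j(4) + 61 = 128*√(-1 + 4) + 61 = 128*√3 + 61 = 61 + 128*√3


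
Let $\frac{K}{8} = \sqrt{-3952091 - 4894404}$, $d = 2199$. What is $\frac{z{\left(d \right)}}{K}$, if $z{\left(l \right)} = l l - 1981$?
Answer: $- \frac{241681 i \sqrt{8846495}}{3538598} \approx - 203.14 i$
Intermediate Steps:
$z{\left(l \right)} = -1981 + l^{2}$ ($z{\left(l \right)} = l^{2} - 1981 = -1981 + l^{2}$)
$K = 8 i \sqrt{8846495}$ ($K = 8 \sqrt{-3952091 - 4894404} = 8 \sqrt{-8846495} = 8 i \sqrt{8846495} \approx 23794.0 i$)
$\frac{z{\left(d \right)}}{K} = \frac{-1981 + 2199^{2}}{8 i \sqrt{8846495}} = \left(-1981 + 4835601\right) \left(- \frac{i \sqrt{8846495}}{70771960}\right) = 4833620 \left(- \frac{i \sqrt{8846495}}{70771960}\right) = - \frac{241681 i \sqrt{8846495}}{3538598}$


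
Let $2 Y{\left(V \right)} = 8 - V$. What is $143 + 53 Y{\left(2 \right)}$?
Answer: $302$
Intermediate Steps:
$Y{\left(V \right)} = 4 - \frac{V}{2}$ ($Y{\left(V \right)} = \frac{8 - V}{2} = 4 - \frac{V}{2}$)
$143 + 53 Y{\left(2 \right)} = 143 + 53 \left(4 - 1\right) = 143 + 53 \cdot 3 = 143 + 159 = 302$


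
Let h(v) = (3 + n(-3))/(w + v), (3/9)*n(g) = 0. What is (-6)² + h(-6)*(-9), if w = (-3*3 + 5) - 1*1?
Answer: 423/11 ≈ 38.455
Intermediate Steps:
w = -5 (w = (-9 + 5) - 1 = -4 - 1 = -5)
n(g) = 0 (n(g) = 3*0 = 0)
h(v) = 3/(-5 + v) (h(v) = (3 + 0)/(-5 + v) = 3/(-5 + v))
(-6)² + h(-6)*(-9) = (-6)² + (3/(-5 - 6))*(-9) = 36 + (3/(-11))*(-9) = 36 + (3*(-1/11))*(-9) = 36 - 3/11*(-9) = 36 + 27/11 = 423/11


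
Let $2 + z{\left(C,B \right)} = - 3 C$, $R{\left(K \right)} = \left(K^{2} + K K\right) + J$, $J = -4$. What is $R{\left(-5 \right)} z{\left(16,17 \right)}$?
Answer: $-2300$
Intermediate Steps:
$R{\left(K \right)} = -4 + 2 K^{2}$ ($R{\left(K \right)} = \left(K^{2} + K K\right) - 4 = \left(K^{2} + K^{2}\right) - 4 = 2 K^{2} - 4 = -4 + 2 K^{2}$)
$z{\left(C,B \right)} = -2 - 3 C$
$R{\left(-5 \right)} z{\left(16,17 \right)} = \left(-4 + 2 \left(-5\right)^{2}\right) \left(-2 - 48\right) = \left(-4 + 2 \cdot 25\right) \left(-2 - 48\right) = \left(-4 + 50\right) \left(-50\right) = 46 \left(-50\right) = -2300$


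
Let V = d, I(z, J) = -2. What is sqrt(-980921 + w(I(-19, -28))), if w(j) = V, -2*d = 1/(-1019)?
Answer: I*sqrt(4074200439886)/2038 ≈ 990.41*I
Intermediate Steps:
d = 1/2038 (d = -1/2/(-1019) = -1/2*(-1/1019) = 1/2038 ≈ 0.00049068)
V = 1/2038 ≈ 0.00049068
w(j) = 1/2038
sqrt(-980921 + w(I(-19, -28))) = sqrt(-980921 + 1/2038) = sqrt(-1999116997/2038) = I*sqrt(4074200439886)/2038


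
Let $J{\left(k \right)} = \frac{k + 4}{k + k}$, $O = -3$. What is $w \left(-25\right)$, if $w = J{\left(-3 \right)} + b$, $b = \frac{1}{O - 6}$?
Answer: $\frac{125}{18} \approx 6.9444$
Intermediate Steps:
$J{\left(k \right)} = \frac{4 + k}{2 k}$
$b = - \frac{1}{9}$ ($b = \frac{1}{-3 - 6} = \frac{1}{-9} = - \frac{1}{9} \approx -0.11111$)
$w = - \frac{5}{18}$ ($w = \frac{4 - 3}{2 \left(-3\right)} - \frac{1}{9} = \frac{1}{2} \left(- \frac{1}{3}\right) 1 - \frac{1}{9} = - \frac{1}{6} - \frac{1}{9} = - \frac{5}{18} \approx -0.27778$)
$w \left(-25\right) = \left(- \frac{5}{18}\right) \left(-25\right) = \frac{125}{18}$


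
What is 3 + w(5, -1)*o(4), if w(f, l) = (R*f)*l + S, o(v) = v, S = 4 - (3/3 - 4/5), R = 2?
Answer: -109/5 ≈ -21.800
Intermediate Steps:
S = 19/5 (S = 4 - (3*(⅓) - 4*⅕) = 4 - (1 - ⅘) = 4 - 1*⅕ = 4 - ⅕ = 19/5 ≈ 3.8000)
w(f, l) = 19/5 + 2*f*l (w(f, l) = (2*f)*l + 19/5 = 2*f*l + 19/5 = 19/5 + 2*f*l)
3 + w(5, -1)*o(4) = 3 + (19/5 + 2*5*(-1))*4 = 3 + (19/5 - 10)*4 = 3 - 31/5*4 = 3 - 124/5 = -109/5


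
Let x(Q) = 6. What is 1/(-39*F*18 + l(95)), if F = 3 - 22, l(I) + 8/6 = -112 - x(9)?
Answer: 3/39656 ≈ 7.5651e-5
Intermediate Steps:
l(I) = -358/3 (l(I) = -4/3 + (-112 - 1*6) = -4/3 + (-112 - 6) = -4/3 - 118 = -358/3)
F = -19
1/(-39*F*18 + l(95)) = 1/(-39*(-19)*18 - 358/3) = 1/(741*18 - 358/3) = 1/(13338 - 358/3) = 1/(39656/3) = 3/39656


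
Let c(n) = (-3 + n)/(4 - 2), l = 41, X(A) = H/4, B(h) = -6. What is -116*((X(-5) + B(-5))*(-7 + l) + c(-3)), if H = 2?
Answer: 22040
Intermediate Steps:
X(A) = ½ (X(A) = 2/4 = 2*(¼) = ½)
c(n) = -3/2 + n/2 (c(n) = (-3 + n)/2 = (-3 + n)*(½) = -3/2 + n/2)
-116*((X(-5) + B(-5))*(-7 + l) + c(-3)) = -116*((½ - 6)*(-7 + 41) + (-3/2 + (½)*(-3))) = -116*(-11/2*34 + (-3/2 - 3/2)) = -116*(-187 - 3) = -116*(-190) = 22040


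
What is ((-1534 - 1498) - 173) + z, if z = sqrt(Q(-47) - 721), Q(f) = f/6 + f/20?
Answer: -3205 + I*sqrt(658065)/30 ≈ -3205.0 + 27.04*I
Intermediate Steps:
Q(f) = 13*f/60 (Q(f) = f*(1/6) + f*(1/20) = f/6 + f/20 = 13*f/60)
z = I*sqrt(658065)/30 (z = sqrt((13/60)*(-47) - 721) = sqrt(-611/60 - 721) = sqrt(-43871/60) = I*sqrt(658065)/30 ≈ 27.04*I)
((-1534 - 1498) - 173) + z = ((-1534 - 1498) - 173) + I*sqrt(658065)/30 = (-3032 - 173) + I*sqrt(658065)/30 = -3205 + I*sqrt(658065)/30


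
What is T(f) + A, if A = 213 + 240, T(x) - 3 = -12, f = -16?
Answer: 444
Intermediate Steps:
T(x) = -9 (T(x) = 3 - 12 = -9)
A = 453
T(f) + A = -9 + 453 = 444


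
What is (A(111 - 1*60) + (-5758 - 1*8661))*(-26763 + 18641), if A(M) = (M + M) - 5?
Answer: 116323284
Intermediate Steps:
A(M) = -5 + 2*M (A(M) = 2*M - 5 = -5 + 2*M)
(A(111 - 1*60) + (-5758 - 1*8661))*(-26763 + 18641) = ((-5 + 2*(111 - 1*60)) + (-5758 - 1*8661))*(-26763 + 18641) = ((-5 + 2*(111 - 60)) + (-5758 - 8661))*(-8122) = ((-5 + 2*51) - 14419)*(-8122) = ((-5 + 102) - 14419)*(-8122) = (97 - 14419)*(-8122) = -14322*(-8122) = 116323284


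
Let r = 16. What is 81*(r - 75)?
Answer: -4779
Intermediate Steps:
81*(r - 75) = 81*(16 - 75) = 81*(-59) = -4779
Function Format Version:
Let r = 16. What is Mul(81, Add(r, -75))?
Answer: -4779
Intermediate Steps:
Mul(81, Add(r, -75)) = Mul(81, Add(16, -75)) = Mul(81, -59) = -4779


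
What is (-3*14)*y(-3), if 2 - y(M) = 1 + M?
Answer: -168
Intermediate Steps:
y(M) = 1 - M (y(M) = 2 - (1 + M) = 2 + (-1 - M) = 1 - M)
(-3*14)*y(-3) = (-3*14)*(1 - 1*(-3)) = -42*(1 + 3) = -42*4 = -168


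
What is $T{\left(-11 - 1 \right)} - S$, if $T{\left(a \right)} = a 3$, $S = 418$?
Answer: $-454$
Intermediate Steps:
$T{\left(a \right)} = 3 a$
$T{\left(-11 - 1 \right)} - S = 3 \left(-11 - 1\right) - 418 = 3 \left(-12\right) - 418 = -36 - 418 = -454$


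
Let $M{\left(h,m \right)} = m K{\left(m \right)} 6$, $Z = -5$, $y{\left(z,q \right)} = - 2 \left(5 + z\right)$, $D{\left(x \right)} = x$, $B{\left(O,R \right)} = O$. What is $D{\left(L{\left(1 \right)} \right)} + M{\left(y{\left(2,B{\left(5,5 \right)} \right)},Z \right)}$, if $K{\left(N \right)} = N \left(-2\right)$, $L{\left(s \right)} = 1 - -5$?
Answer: $-294$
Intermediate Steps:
$L{\left(s \right)} = 6$ ($L{\left(s \right)} = 1 + 5 = 6$)
$y{\left(z,q \right)} = -10 - 2 z$
$K{\left(N \right)} = - 2 N$
$M{\left(h,m \right)} = - 12 m^{2}$ ($M{\left(h,m \right)} = m \left(- 2 m\right) 6 = - 2 m^{2} \cdot 6 = - 12 m^{2}$)
$D{\left(L{\left(1 \right)} \right)} + M{\left(y{\left(2,B{\left(5,5 \right)} \right)},Z \right)} = 6 - 12 \left(-5\right)^{2} = 6 - 300 = -294$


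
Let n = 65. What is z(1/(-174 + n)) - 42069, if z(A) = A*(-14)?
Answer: -4585507/109 ≈ -42069.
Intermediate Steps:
z(A) = -14*A
z(1/(-174 + n)) - 42069 = -14/(-174 + 65) - 42069 = -14/(-109) - 42069 = -14*(-1/109) - 42069 = 14/109 - 42069 = -4585507/109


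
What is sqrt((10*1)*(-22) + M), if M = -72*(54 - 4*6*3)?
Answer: 2*sqrt(269) ≈ 32.802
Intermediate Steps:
M = 1296 (M = -72*(54 - 24*3) = -72*(54 - 72) = -72*(-18) = 1296)
sqrt((10*1)*(-22) + M) = sqrt((10*1)*(-22) + 1296) = sqrt(10*(-22) + 1296) = sqrt(-220 + 1296) = sqrt(1076) = 2*sqrt(269)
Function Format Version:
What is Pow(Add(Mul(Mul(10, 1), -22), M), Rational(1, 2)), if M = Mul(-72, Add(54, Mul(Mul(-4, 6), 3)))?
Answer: Mul(2, Pow(269, Rational(1, 2))) ≈ 32.802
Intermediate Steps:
M = 1296 (M = Mul(-72, Add(54, Mul(-24, 3))) = Mul(-72, Add(54, -72)) = Mul(-72, -18) = 1296)
Pow(Add(Mul(Mul(10, 1), -22), M), Rational(1, 2)) = Pow(Add(Mul(Mul(10, 1), -22), 1296), Rational(1, 2)) = Pow(Add(Mul(10, -22), 1296), Rational(1, 2)) = Pow(Add(-220, 1296), Rational(1, 2)) = Pow(1076, Rational(1, 2)) = Mul(2, Pow(269, Rational(1, 2)))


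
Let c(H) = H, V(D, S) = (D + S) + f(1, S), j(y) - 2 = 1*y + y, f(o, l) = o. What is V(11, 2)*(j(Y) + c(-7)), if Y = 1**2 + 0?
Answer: -42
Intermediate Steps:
Y = 1 (Y = 1 + 0 = 1)
j(y) = 2 + 2*y (j(y) = 2 + (1*y + y) = 2 + (y + y) = 2 + 2*y)
V(D, S) = 1 + D + S (V(D, S) = (D + S) + 1 = 1 + D + S)
V(11, 2)*(j(Y) + c(-7)) = (1 + 11 + 2)*((2 + 2*1) - 7) = 14*((2 + 2) - 7) = 14*(4 - 7) = 14*(-3) = -42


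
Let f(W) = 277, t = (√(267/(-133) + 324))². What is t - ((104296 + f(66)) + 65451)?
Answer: -22570367/133 ≈ -1.6970e+5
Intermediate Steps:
t = 42825/133 (t = (√(267*(-1/133) + 324))² = (√(-267/133 + 324))² = (√(42825/133))² = (5*√227829/133)² = 42825/133 ≈ 321.99)
t - ((104296 + f(66)) + 65451) = 42825/133 - ((104296 + 277) + 65451) = 42825/133 - (104573 + 65451) = 42825/133 - 1*170024 = 42825/133 - 170024 = -22570367/133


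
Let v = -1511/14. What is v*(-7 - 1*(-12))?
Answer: -7555/14 ≈ -539.64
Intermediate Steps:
v = -1511/14 (v = -1511*1/14 = -1511/14 ≈ -107.93)
v*(-7 - 1*(-12)) = -1511*(-7 - 1*(-12))/14 = -1511*(-7 + 12)/14 = -1511/14*5 = -7555/14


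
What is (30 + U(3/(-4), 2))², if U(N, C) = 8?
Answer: 1444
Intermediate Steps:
(30 + U(3/(-4), 2))² = (30 + 8)² = 38² = 1444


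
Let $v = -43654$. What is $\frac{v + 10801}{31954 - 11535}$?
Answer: $- \frac{32853}{20419} \approx -1.6089$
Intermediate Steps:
$\frac{v + 10801}{31954 - 11535} = \frac{-43654 + 10801}{31954 - 11535} = - \frac{32853}{20419}$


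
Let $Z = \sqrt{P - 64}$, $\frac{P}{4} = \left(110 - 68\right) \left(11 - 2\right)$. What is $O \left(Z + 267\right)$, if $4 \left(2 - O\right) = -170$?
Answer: $\frac{23763}{2} + 89 \sqrt{362} \approx 13575.0$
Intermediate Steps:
$O = \frac{89}{2}$ ($O = 2 - - \frac{85}{2} = 2 + \frac{85}{2} = \frac{89}{2} \approx 44.5$)
$P = 1512$ ($P = 4 \left(110 - 68\right) \left(11 - 2\right) = 4 \cdot 42 \cdot 9 = 4 \cdot 378 = 1512$)
$Z = 2 \sqrt{362}$ ($Z = \sqrt{1512 - 64} = \sqrt{1448} = 2 \sqrt{362} \approx 38.053$)
$O \left(Z + 267\right) = \frac{89 \left(2 \sqrt{362} + 267\right)}{2} = \frac{89 \left(267 + 2 \sqrt{362}\right)}{2} = \frac{23763}{2} + 89 \sqrt{362}$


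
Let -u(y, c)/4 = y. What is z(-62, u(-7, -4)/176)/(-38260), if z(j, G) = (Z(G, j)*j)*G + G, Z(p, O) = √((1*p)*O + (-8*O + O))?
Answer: -7/1683440 + 217*√205282/18517840 ≈ 0.0053052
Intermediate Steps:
u(y, c) = -4*y
Z(p, O) = √(-7*O + O*p) (Z(p, O) = √(p*O - 7*O) = √(O*p - 7*O) = √(-7*O + O*p))
z(j, G) = G + G*j*√(j*(-7 + G)) (z(j, G) = (√(j*(-7 + G))*j)*G + G = (j*√(j*(-7 + G)))*G + G = G*j*√(j*(-7 + G)) + G = G + G*j*√(j*(-7 + G)))
z(-62, u(-7, -4)/176)/(-38260) = ((-4*(-7)/176)*(1 - 62*√62*√(7 - 1*(-4*(-7))/176)))/(-38260) = ((28*(1/176))*(1 - 62*√205282/22))*(-1/38260) = (7*(1 - 62*√205282/22)/44)*(-1/38260) = (7*(1 - 31*√205282/11)/44)*(-1/38260) = (7/44 - 217*√205282/484)*(-1/38260) = -7/1683440 + 217*√205282/18517840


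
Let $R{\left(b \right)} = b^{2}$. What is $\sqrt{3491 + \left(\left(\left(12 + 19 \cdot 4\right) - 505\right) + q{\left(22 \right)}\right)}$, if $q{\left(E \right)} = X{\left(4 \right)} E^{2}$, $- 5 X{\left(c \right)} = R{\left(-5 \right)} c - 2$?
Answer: $\frac{i \sqrt{160310}}{5} \approx 80.078 i$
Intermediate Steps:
$X{\left(c \right)} = \frac{2}{5} - 5 c$ ($X{\left(c \right)} = - \frac{\left(-5\right)^{2} c - 2}{5} = - \frac{25 c - 2}{5} = - \frac{-2 + 25 c}{5} = \frac{2}{5} - 5 c$)
$q{\left(E \right)} = - \frac{98 E^{2}}{5}$ ($q{\left(E \right)} = \left(\frac{2}{5} - 20\right) E^{2} = - \frac{98 E^{2}}{5}$)
$\sqrt{3491 + \left(\left(\left(12 + 19 \cdot 4\right) - 505\right) + q{\left(22 \right)}\right)} = \sqrt{3491 + \left(\left(\left(12 + 19 \cdot 4\right) - 505\right) - \frac{98 \cdot 22^{2}}{5}\right)} = \sqrt{3491 + \left(\left(\left(12 + 76\right) - 505\right) - \frac{47432}{5}\right)} = \sqrt{3491 + \left(\left(88 - 505\right) - \frac{47432}{5}\right)} = \sqrt{3491 - \frac{49517}{5}} = \sqrt{- \frac{32062}{5}} = \frac{i \sqrt{160310}}{5}$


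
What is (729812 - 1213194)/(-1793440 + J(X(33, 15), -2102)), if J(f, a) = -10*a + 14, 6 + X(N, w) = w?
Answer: 241691/886203 ≈ 0.27273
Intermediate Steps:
X(N, w) = -6 + w
J(f, a) = 14 - 10*a
(729812 - 1213194)/(-1793440 + J(X(33, 15), -2102)) = (729812 - 1213194)/(-1793440 + (14 - 10*(-2102))) = -483382/(-1793440 + (14 + 21020)) = -483382/(-1793440 + 21034) = -483382/(-1772406) = -483382*(-1/1772406) = 241691/886203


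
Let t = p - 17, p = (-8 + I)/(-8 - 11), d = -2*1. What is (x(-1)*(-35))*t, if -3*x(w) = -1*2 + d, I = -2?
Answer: 43820/57 ≈ 768.77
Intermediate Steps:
d = -2
p = 10/19 (p = (-8 - 2)/(-8 - 11) = -10/(-19) = -10*(-1/19) = 10/19 ≈ 0.52632)
t = -313/19 (t = 10/19 - 17 = -313/19 ≈ -16.474)
x(w) = 4/3 (x(w) = -(-1*2 - 2)/3 = -(-2 - 2)/3 = -⅓*(-4) = 4/3)
(x(-1)*(-35))*t = ((4/3)*(-35))*(-313/19) = -140/3*(-313/19) = 43820/57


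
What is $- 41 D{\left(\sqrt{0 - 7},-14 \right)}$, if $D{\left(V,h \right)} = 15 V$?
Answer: $- 615 i \sqrt{7} \approx - 1627.1 i$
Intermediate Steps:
$- 41 D{\left(\sqrt{0 - 7},-14 \right)} = - 41 \cdot 15 \sqrt{0 - 7} = - 41 \cdot 15 \sqrt{-7} = - 41 \cdot 15 i \sqrt{7} = - 615 i \sqrt{7}$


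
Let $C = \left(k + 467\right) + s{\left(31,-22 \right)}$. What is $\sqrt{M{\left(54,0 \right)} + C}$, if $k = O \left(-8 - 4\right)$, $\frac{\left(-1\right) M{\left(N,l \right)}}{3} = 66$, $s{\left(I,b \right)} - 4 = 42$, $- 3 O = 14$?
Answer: $\sqrt{371} \approx 19.261$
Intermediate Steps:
$O = - \frac{14}{3}$ ($O = \left(- \frac{1}{3}\right) 14 = - \frac{14}{3} \approx -4.6667$)
$s{\left(I,b \right)} = 46$ ($s{\left(I,b \right)} = 4 + 42 = 46$)
$M{\left(N,l \right)} = -198$ ($M{\left(N,l \right)} = \left(-3\right) 66 = -198$)
$k = 56$ ($k = - \frac{14 \left(-8 - 4\right)}{3} = \left(- \frac{14}{3}\right) \left(-12\right) = 56$)
$C = 569$ ($C = \left(56 + 467\right) + 46 = 523 + 46 = 569$)
$\sqrt{M{\left(54,0 \right)} + C} = \sqrt{-198 + 569} = \sqrt{371}$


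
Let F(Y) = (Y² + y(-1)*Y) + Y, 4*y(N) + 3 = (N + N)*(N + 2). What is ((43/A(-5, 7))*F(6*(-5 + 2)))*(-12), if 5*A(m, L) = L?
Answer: -847530/7 ≈ -1.2108e+5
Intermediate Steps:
A(m, L) = L/5
y(N) = -¾ + N*(2 + N)/2 (y(N) = -¾ + ((N + N)*(N + 2))/4 = -¾ + ((2*N)*(2 + N))/4 = -¾ + (2*N*(2 + N))/4 = -¾ + N*(2 + N)/2)
F(Y) = Y² - Y/4 (F(Y) = (Y² + (-¾ - 1 + (½)*(-1)²)*Y) + Y = (Y² + (-¾ - 1 + (½)*1)*Y) + Y = (Y² + (-¾ - 1 + ½)*Y) + Y = (Y² - 5*Y/4) + Y = Y² - Y/4)
((43/A(-5, 7))*F(6*(-5 + 2)))*(-12) = ((43/(((⅕)*7)))*((6*(-5 + 2))*(-¼ + 6*(-5 + 2))))*(-12) = ((43/(7/5))*((6*(-3))*(-¼ + 6*(-3))))*(-12) = ((43*(5/7))*(-18*(-¼ - 18)))*(-12) = (215*(-18*(-73/4))/7)*(-12) = ((215/7)*(657/2))*(-12) = (141255/14)*(-12) = -847530/7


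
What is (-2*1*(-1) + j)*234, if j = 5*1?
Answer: 1638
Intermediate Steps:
j = 5
(-2*1*(-1) + j)*234 = (-2*1*(-1) + 5)*234 = (-2*(-1) + 5)*234 = (2 + 5)*234 = 7*234 = 1638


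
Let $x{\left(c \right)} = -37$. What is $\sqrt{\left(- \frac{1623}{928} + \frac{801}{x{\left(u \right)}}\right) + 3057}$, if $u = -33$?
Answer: $\frac{\sqrt{223531164858}}{8584} \approx 55.078$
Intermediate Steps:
$\sqrt{\left(- \frac{1623}{928} + \frac{801}{x{\left(u \right)}}\right) + 3057} = \sqrt{\left(- \frac{1623}{928} + \frac{801}{-37}\right) + 3057} = \sqrt{\left(\left(-1623\right) \frac{1}{928} + 801 \left(- \frac{1}{37}\right)\right) + 3057} = \sqrt{\left(- \frac{1623}{928} - \frac{801}{37}\right) + 3057} = \sqrt{- \frac{803379}{34336} + 3057} = \sqrt{\frac{104161773}{34336}} = \frac{\sqrt{223531164858}}{8584}$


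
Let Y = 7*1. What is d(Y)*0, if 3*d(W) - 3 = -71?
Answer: 0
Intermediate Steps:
Y = 7
d(W) = -68/3 (d(W) = 1 + (1/3)*(-71) = 1 - 71/3 = -68/3)
d(Y)*0 = -68/3*0 = 0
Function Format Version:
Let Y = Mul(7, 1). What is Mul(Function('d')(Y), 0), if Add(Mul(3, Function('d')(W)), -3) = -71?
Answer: 0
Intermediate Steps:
Y = 7
Function('d')(W) = Rational(-68, 3) (Function('d')(W) = Add(1, Mul(Rational(1, 3), -71)) = Add(1, Rational(-71, 3)) = Rational(-68, 3))
Mul(Function('d')(Y), 0) = Mul(Rational(-68, 3), 0) = 0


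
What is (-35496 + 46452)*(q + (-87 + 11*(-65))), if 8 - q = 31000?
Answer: -348335064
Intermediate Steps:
q = -30992 (q = 8 - 1*31000 = 8 - 31000 = -30992)
(-35496 + 46452)*(q + (-87 + 11*(-65))) = (-35496 + 46452)*(-30992 + (-87 + 11*(-65))) = 10956*(-30992 + (-87 - 715)) = 10956*(-30992 - 802) = 10956*(-31794) = -348335064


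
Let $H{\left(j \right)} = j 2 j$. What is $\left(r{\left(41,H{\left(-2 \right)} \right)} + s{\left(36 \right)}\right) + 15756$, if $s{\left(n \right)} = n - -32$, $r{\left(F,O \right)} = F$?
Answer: $15865$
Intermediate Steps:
$H{\left(j \right)} = 2 j^{2}$ ($H{\left(j \right)} = 2 j j = 2 j^{2}$)
$s{\left(n \right)} = 32 + n$ ($s{\left(n \right)} = n + 32 = 32 + n$)
$\left(r{\left(41,H{\left(-2 \right)} \right)} + s{\left(36 \right)}\right) + 15756 = \left(41 + \left(32 + 36\right)\right) + 15756 = \left(41 + 68\right) + 15756 = 109 + 15756 = 15865$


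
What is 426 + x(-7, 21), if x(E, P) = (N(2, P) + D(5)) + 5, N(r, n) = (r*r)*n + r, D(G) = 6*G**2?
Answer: 667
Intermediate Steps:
N(r, n) = r + n*r**2 (N(r, n) = r**2*n + r = n*r**2 + r = r + n*r**2)
x(E, P) = 157 + 4*P (x(E, P) = (2*(1 + P*2) + 6*5**2) + 5 = (2*(1 + 2*P) + 6*25) + 5 = ((2 + 4*P) + 150) + 5 = (152 + 4*P) + 5 = 157 + 4*P)
426 + x(-7, 21) = 426 + (157 + 4*21) = 426 + (157 + 84) = 426 + 241 = 667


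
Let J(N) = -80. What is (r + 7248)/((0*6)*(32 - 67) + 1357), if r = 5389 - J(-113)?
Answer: 12717/1357 ≈ 9.3714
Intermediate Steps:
r = 5469 (r = 5389 - 1*(-80) = 5389 + 80 = 5469)
(r + 7248)/((0*6)*(32 - 67) + 1357) = (5469 + 7248)/((0*6)*(32 - 67) + 1357) = 12717/(0*(-35) + 1357) = 12717/(0 + 1357) = 12717/1357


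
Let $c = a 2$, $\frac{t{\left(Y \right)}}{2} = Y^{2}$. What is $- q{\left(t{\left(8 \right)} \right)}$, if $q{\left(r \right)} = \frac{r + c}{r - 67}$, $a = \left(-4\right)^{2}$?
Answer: $- \frac{160}{61} \approx -2.623$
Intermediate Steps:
$a = 16$
$t{\left(Y \right)} = 2 Y^{2}$
$c = 32$ ($c = 16 \cdot 2 = 32$)
$q{\left(r \right)} = \frac{32 + r}{-67 + r}$ ($q{\left(r \right)} = \frac{r + 32}{r - 67} = \frac{32 + r}{-67 + r}$)
$- q{\left(t{\left(8 \right)} \right)} = - \frac{32 + 2 \cdot 8^{2}}{-67 + 2 \cdot 8^{2}} = - \frac{32 + 2 \cdot 64}{-67 + 2 \cdot 64} = - \frac{32 + 128}{-67 + 128} = - \frac{160}{61}$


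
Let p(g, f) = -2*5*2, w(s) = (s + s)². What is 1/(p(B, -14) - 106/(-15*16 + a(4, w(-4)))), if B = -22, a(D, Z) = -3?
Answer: -243/4754 ≈ -0.051115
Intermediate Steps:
w(s) = 4*s² (w(s) = (2*s)² = 4*s²)
p(g, f) = -20 (p(g, f) = -10*2 = -20)
1/(p(B, -14) - 106/(-15*16 + a(4, w(-4)))) = 1/(-20 - 106/(-15*16 - 3)) = 1/(-20 - 106/(-240 - 3)) = 1/(-20 - 106/(-243)) = 1/(-20 - 106*(-1/243)) = 1/(-20 + 106/243) = 1/(-4754/243) = -243/4754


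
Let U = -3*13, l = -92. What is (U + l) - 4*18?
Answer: -203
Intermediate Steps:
U = -39
(U + l) - 4*18 = (-39 - 92) - 4*18 = -131 - 72 = -203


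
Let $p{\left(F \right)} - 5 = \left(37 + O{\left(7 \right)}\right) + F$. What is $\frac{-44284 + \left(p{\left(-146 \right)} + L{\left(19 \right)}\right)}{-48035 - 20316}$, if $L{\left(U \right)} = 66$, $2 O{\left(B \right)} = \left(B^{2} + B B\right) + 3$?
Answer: $\frac{88543}{136702} \approx 0.64771$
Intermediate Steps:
$O{\left(B \right)} = \frac{3}{2} + B^{2}$ ($O{\left(B \right)} = \frac{\left(B^{2} + B B\right) + 3}{2} = \frac{\left(B^{2} + B^{2}\right) + 3}{2} = \frac{2 B^{2} + 3}{2} = \frac{3 + 2 B^{2}}{2} = \frac{3}{2} + B^{2}$)
$p{\left(F \right)} = \frac{185}{2} + F$ ($p{\left(F \right)} = 5 + \left(\left(37 + \left(\frac{3}{2} + 7^{2}\right)\right) + F\right) = 5 + \left(\left(37 + \left(\frac{3}{2} + 49\right)\right) + F\right) = 5 + \left(\left(37 + \frac{101}{2}\right) + F\right) = 5 + \left(\frac{175}{2} + F\right) = \frac{185}{2} + F$)
$\frac{-44284 + \left(p{\left(-146 \right)} + L{\left(19 \right)}\right)}{-48035 - 20316} = \frac{-44284 + \left(\left(\frac{185}{2} - 146\right) + 66\right)}{-48035 - 20316} = \frac{-44284 + \left(- \frac{107}{2} + 66\right)}{-68351} = \left(-44284 + \frac{25}{2}\right) \left(- \frac{1}{68351}\right) = \left(- \frac{88543}{2}\right) \left(- \frac{1}{68351}\right) = \frac{88543}{136702}$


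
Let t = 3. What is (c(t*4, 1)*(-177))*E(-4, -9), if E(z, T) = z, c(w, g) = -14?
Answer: -9912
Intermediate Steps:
(c(t*4, 1)*(-177))*E(-4, -9) = -14*(-177)*(-4) = 2478*(-4) = -9912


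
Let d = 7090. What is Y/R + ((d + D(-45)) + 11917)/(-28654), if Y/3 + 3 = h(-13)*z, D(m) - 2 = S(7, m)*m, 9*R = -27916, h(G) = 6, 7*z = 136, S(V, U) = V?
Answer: -2134045019/2799667724 ≈ -0.76225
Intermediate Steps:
z = 136/7 (z = (⅐)*136 = 136/7 ≈ 19.429)
R = -27916/9 (R = (⅑)*(-27916) = -27916/9 ≈ -3101.8)
D(m) = 2 + 7*m
Y = 2385/7 (Y = -9 + 3*(6*(136/7)) = -9 + 3*(816/7) = -9 + 2448/7 = 2385/7 ≈ 340.71)
Y/R + ((d + D(-45)) + 11917)/(-28654) = 2385/(7*(-27916/9)) + ((7090 + (2 + 7*(-45))) + 11917)/(-28654) = (2385/7)*(-9/27916) + ((7090 + (2 - 315)) + 11917)*(-1/28654) = -21465/195412 + ((7090 - 313) + 11917)*(-1/28654) = -21465/195412 + (6777 + 11917)*(-1/28654) = -21465/195412 + 18694*(-1/28654) = -21465/195412 - 9347/14327 = -2134045019/2799667724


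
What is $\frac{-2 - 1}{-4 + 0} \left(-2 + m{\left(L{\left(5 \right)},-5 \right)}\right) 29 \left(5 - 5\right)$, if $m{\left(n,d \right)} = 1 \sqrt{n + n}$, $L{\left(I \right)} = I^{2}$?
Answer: $0$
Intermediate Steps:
$m{\left(n,d \right)} = \sqrt{2} \sqrt{n}$ ($m{\left(n,d \right)} = 1 \sqrt{2 n} = 1 \sqrt{2} \sqrt{n} = \sqrt{2} \sqrt{n}$)
$\frac{-2 - 1}{-4 + 0} \left(-2 + m{\left(L{\left(5 \right)},-5 \right)}\right) 29 \left(5 - 5\right) = \frac{-2 - 1}{-4 + 0} \left(-2 + \sqrt{2} \sqrt{5^{2}}\right) 29 \left(5 - 5\right) = - \frac{3}{-4} \left(-2 + \sqrt{2} \sqrt{25}\right) 29 \left(5 - 5\right) = \left(-3\right) \left(- \frac{1}{4}\right) \left(-2 + \sqrt{2} \cdot 5\right) 29 \cdot 0 = \frac{3 \left(-2 + 5 \sqrt{2}\right)}{4} \cdot 0 = \left(- \frac{3}{2} + \frac{15 \sqrt{2}}{4}\right) 0 = 0$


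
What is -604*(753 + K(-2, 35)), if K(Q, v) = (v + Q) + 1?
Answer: -475348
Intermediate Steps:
K(Q, v) = 1 + Q + v (K(Q, v) = (Q + v) + 1 = 1 + Q + v)
-604*(753 + K(-2, 35)) = -604*(753 + (1 - 2 + 35)) = -604*(753 + 34) = -604*787 = -475348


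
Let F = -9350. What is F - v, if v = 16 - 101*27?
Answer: -6639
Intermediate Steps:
v = -2711 (v = 16 - 2727 = -2711)
F - v = -9350 - 1*(-2711) = -9350 + 2711 = -6639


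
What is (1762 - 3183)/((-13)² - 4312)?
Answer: 1421/4143 ≈ 0.34299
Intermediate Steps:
(1762 - 3183)/((-13)² - 4312) = -1421/(169 - 4312) = -1421/(-4143) = -1421*(-1/4143) = 1421/4143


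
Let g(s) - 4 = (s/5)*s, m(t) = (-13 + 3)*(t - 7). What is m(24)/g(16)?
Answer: -425/138 ≈ -3.0797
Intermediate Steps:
m(t) = 70 - 10*t (m(t) = -10*(-7 + t) = 70 - 10*t)
g(s) = 4 + s**2/5 (g(s) = 4 + (s/5)*s = 4 + s**2/5)
m(24)/g(16) = (70 - 10*24)/(4 + (1/5)*16**2) = (70 - 240)/(4 + (1/5)*256) = -170/(4 + 256/5) = -170/276/5 = -170*5/276 = -425/138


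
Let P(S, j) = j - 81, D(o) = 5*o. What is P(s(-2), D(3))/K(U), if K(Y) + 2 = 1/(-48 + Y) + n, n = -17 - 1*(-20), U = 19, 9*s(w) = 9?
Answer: -957/14 ≈ -68.357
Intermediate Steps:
s(w) = 1 (s(w) = (⅑)*9 = 1)
n = 3 (n = -17 + 20 = 3)
P(S, j) = -81 + j
K(Y) = 1 + 1/(-48 + Y) (K(Y) = -2 + (1/(-48 + Y) + 3) = -2 + (3 + 1/(-48 + Y)) = 1 + 1/(-48 + Y))
P(s(-2), D(3))/K(U) = (-81 + 5*3)/(((-47 + 19)/(-48 + 19))) = (-81 + 15)/((-28/(-29))) = -66/((-1/29*(-28))) = -66/28/29 = -66*29/28 = -957/14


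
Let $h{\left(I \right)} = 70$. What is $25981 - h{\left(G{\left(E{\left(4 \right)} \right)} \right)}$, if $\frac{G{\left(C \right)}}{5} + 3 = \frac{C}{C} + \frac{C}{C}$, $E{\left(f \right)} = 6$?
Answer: $25911$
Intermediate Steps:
$G{\left(C \right)} = -5$ ($G{\left(C \right)} = -15 + 5 \left(\frac{C}{C} + \frac{C}{C}\right) = -15 + 5 \left(1 + 1\right) = -15 + 5 \cdot 2 = -15 + 10 = -5$)
$25981 - h{\left(G{\left(E{\left(4 \right)} \right)} \right)} = 25981 - 70 = 25911$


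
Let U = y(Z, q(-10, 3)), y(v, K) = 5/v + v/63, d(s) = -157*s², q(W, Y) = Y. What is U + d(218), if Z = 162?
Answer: -8461074961/1134 ≈ -7.4613e+6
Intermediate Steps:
y(v, K) = 5/v + v/63 (y(v, K) = 5/v + v*(1/63) = 5/v + v/63)
U = 2951/1134 (U = 5/162 + (1/63)*162 = 5*(1/162) + 18/7 = 5/162 + 18/7 = 2951/1134 ≈ 2.6023)
U + d(218) = 2951/1134 - 157*218² = 2951/1134 - 157*47524 = 2951/1134 - 7461268 = -8461074961/1134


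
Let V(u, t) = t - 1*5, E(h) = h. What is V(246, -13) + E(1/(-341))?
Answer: -6139/341 ≈ -18.003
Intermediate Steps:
V(u, t) = -5 + t (V(u, t) = t - 5 = -5 + t)
V(246, -13) + E(1/(-341)) = (-5 - 13) + 1/(-341) = -18 - 1/341 = -6139/341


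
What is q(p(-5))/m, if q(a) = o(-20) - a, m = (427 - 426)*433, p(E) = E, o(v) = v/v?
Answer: 6/433 ≈ 0.013857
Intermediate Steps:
o(v) = 1
m = 433 (m = 1*433 = 433)
q(a) = 1 - a
q(p(-5))/m = (1 - 1*(-5))/433 = (1 + 5)*(1/433) = 6*(1/433) = 6/433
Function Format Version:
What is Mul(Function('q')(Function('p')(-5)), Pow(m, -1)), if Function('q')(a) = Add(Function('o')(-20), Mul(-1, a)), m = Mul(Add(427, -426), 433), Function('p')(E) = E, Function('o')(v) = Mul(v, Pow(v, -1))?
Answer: Rational(6, 433) ≈ 0.013857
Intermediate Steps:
Function('o')(v) = 1
m = 433 (m = Mul(1, 433) = 433)
Function('q')(a) = Add(1, Mul(-1, a))
Mul(Function('q')(Function('p')(-5)), Pow(m, -1)) = Mul(Add(1, Mul(-1, -5)), Pow(433, -1)) = Mul(Add(1, 5), Rational(1, 433)) = Mul(6, Rational(1, 433)) = Rational(6, 433)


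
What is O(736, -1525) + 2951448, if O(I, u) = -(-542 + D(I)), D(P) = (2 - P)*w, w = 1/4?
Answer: 5904347/2 ≈ 2.9522e+6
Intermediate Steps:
w = 1/4 ≈ 0.25000
D(P) = 1/2 - P/4 (D(P) = (2 - P)*(1/4) = 1/2 - P/4)
O(I, u) = 1083/2 + I/4 (O(I, u) = -(-542 + (1/2 - I/4)) = -(-1083/2 - I/4) = 1083/2 + I/4)
O(736, -1525) + 2951448 = (1083/2 + (1/4)*736) + 2951448 = (1083/2 + 184) + 2951448 = 1451/2 + 2951448 = 5904347/2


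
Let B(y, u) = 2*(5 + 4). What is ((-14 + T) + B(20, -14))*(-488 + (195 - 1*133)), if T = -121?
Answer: 49842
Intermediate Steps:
B(y, u) = 18 (B(y, u) = 2*9 = 18)
((-14 + T) + B(20, -14))*(-488 + (195 - 1*133)) = ((-14 - 121) + 18)*(-488 + (195 - 1*133)) = (-135 + 18)*(-488 + (195 - 133)) = -117*(-488 + 62) = -117*(-426) = 49842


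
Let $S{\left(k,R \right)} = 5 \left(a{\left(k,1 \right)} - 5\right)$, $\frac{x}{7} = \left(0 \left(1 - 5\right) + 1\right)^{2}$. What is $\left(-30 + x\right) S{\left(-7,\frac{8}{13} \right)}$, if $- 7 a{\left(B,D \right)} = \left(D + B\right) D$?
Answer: $\frac{3335}{7} \approx 476.43$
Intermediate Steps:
$a{\left(B,D \right)} = - \frac{D \left(B + D\right)}{7}$ ($a{\left(B,D \right)} = - \frac{\left(D + B\right) D}{7} = - \frac{\left(B + D\right) D}{7} = - \frac{D \left(B + D\right)}{7}$)
$x = 7$ ($x = 7 \left(0 \left(1 - 5\right) + 1\right)^{2} = 7 \left(0 \left(-4\right) + 1\right)^{2} = 7 \left(0 + 1\right)^{2} = 7 \cdot 1^{2} = 7 \cdot 1 = 7$)
$S{\left(k,R \right)} = - \frac{180}{7} - \frac{5 k}{7}$ ($S{\left(k,R \right)} = 5 \left(\left(- \frac{1}{7}\right) 1 \left(k + 1\right) - 5\right) = 5 \left(\left(- \frac{1}{7}\right) 1 \left(1 + k\right) - 5\right) = 5 \left(\left(- \frac{1}{7} - \frac{k}{7}\right) - 5\right) = 5 \left(- \frac{36}{7} - \frac{k}{7}\right) = - \frac{180}{7} - \frac{5 k}{7}$)
$\left(-30 + x\right) S{\left(-7,\frac{8}{13} \right)} = \left(-30 + 7\right) \left(- \frac{180}{7} - -5\right) = - 23 \left(- \frac{180}{7} + 5\right) = \left(-23\right) \left(- \frac{145}{7}\right) = \frac{3335}{7}$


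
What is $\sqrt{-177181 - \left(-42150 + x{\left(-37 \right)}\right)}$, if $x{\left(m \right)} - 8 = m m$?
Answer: $34 i \sqrt{118} \approx 369.33 i$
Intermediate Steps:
$x{\left(m \right)} = 8 + m^{2}$ ($x{\left(m \right)} = 8 + m m = 8 + m^{2}$)
$\sqrt{-177181 - \left(-42150 + x{\left(-37 \right)}\right)} = \sqrt{-177181 + \left(42150 - \left(8 + \left(-37\right)^{2}\right)\right)} = \sqrt{-177181 + \left(42150 - \left(8 + 1369\right)\right)} = \sqrt{-177181 + \left(42150 - 1377\right)} = \sqrt{-177181 + 40773} = \sqrt{-136408} = 34 i \sqrt{118}$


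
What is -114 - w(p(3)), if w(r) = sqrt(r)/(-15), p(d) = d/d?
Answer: -1709/15 ≈ -113.93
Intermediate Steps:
p(d) = 1
w(r) = -sqrt(r)/15
-114 - w(p(3)) = -114 - (-1)*sqrt(1)/15 = -114 - (-1)/15 = -114 - 1*(-1/15) = -114 + 1/15 = -1709/15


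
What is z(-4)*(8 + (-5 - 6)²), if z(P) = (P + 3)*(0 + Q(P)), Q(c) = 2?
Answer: -258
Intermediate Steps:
z(P) = 6 + 2*P (z(P) = (P + 3)*(0 + 2) = (3 + P)*2 = 6 + 2*P)
z(-4)*(8 + (-5 - 6)²) = (6 + 2*(-4))*(8 + (-5 - 6)²) = (6 - 8)*(8 + (-11)²) = -2*(8 + 121) = -2*129 = -258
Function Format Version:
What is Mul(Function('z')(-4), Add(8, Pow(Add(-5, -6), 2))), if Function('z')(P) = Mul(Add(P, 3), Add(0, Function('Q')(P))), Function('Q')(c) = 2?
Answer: -258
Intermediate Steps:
Function('z')(P) = Add(6, Mul(2, P)) (Function('z')(P) = Mul(Add(P, 3), Add(0, 2)) = Mul(Add(3, P), 2) = Add(6, Mul(2, P)))
Mul(Function('z')(-4), Add(8, Pow(Add(-5, -6), 2))) = Mul(Add(6, Mul(2, -4)), Add(8, Pow(Add(-5, -6), 2))) = Mul(Add(6, -8), Add(8, Pow(-11, 2))) = Mul(-2, Add(8, 121)) = Mul(-2, 129) = -258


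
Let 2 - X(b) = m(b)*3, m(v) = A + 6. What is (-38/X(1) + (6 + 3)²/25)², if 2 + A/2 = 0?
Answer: 405769/2500 ≈ 162.31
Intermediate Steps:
A = -4 (A = -4 + 2*0 = -4 + 0 = -4)
m(v) = 2 (m(v) = -4 + 6 = 2)
X(b) = -4 (X(b) = 2 - 2*3 = 2 - 1*6 = 2 - 6 = -4)
(-38/X(1) + (6 + 3)²/25)² = (-38/(-4) + (6 + 3)²/25)² = (-38*(-¼) + 9²*(1/25))² = (19/2 + 81*(1/25))² = (19/2 + 81/25)² = (637/50)² = 405769/2500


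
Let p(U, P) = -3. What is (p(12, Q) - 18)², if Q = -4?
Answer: 441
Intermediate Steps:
(p(12, Q) - 18)² = (-3 - 18)² = (-21)² = 441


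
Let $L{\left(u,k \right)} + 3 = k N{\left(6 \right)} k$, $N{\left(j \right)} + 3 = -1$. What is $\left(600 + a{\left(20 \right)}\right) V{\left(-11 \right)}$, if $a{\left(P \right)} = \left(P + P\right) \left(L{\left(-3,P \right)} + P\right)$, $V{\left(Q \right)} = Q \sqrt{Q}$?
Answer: $689920 i \sqrt{11} \approx 2.2882 \cdot 10^{6} i$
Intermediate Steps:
$N{\left(j \right)} = -4$ ($N{\left(j \right)} = -3 - 1 = -4$)
$L{\left(u,k \right)} = -3 - 4 k^{2}$ ($L{\left(u,k \right)} = -3 + k \left(-4\right) k = -3 + - 4 k k = -3 - 4 k^{2}$)
$V{\left(Q \right)} = Q^{\frac{3}{2}}$
$a{\left(P \right)} = 2 P \left(-3 + P - 4 P^{2}\right)$ ($a{\left(P \right)} = \left(P + P\right) \left(\left(-3 - 4 P^{2}\right) + P\right) = 2 P \left(-3 + P - 4 P^{2}\right)$)
$\left(600 + a{\left(20 \right)}\right) V{\left(-11 \right)} = \left(600 + 2 \cdot 20 \left(-3 + 20 - 4 \cdot 20^{2}\right)\right) \left(-11\right)^{\frac{3}{2}} = \left(600 + 2 \cdot 20 \left(-3 + 20 - 1600\right)\right) \left(- 11 i \sqrt{11}\right) = \left(600 + 2 \cdot 20 \left(-1583\right)\right) \left(- 11 i \sqrt{11}\right) = \left(600 - 63320\right) \left(- 11 i \sqrt{11}\right) = - 62720 \left(- 11 i \sqrt{11}\right) = 689920 i \sqrt{11}$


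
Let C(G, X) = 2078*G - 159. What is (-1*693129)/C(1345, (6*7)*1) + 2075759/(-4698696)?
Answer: -9058032000793/13131685344696 ≈ -0.68978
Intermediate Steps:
C(G, X) = -159 + 2078*G
(-1*693129)/C(1345, (6*7)*1) + 2075759/(-4698696) = (-1*693129)/(-159 + 2078*1345) + 2075759/(-4698696) = -693129/(-159 + 2794910) + 2075759*(-1/4698696) = -693129/2794751 - 2075759/4698696 = -9058032000793/13131685344696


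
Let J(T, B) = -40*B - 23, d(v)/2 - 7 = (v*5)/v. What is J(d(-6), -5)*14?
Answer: 2478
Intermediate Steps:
d(v) = 24 (d(v) = 14 + 2*((v*5)/v) = 14 + 2*((5*v)/v) = 14 + 2*5 = 14 + 10 = 24)
J(T, B) = -23 - 40*B
J(d(-6), -5)*14 = (-23 - 40*(-5))*14 = (-23 + 200)*14 = 177*14 = 2478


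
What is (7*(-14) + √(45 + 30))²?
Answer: 9679 - 980*√3 ≈ 7981.6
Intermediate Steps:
(7*(-14) + √(45 + 30))² = (-98 + √75)² = (-98 + 5*√3)²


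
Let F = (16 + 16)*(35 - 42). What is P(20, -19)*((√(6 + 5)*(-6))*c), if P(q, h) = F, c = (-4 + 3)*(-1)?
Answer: 1344*√11 ≈ 4457.5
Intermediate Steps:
c = 1 (c = -1*(-1) = 1)
F = -224 (F = 32*(-7) = -224)
P(q, h) = -224
P(20, -19)*((√(6 + 5)*(-6))*c) = -224*√(6 + 5)*(-6) = -224*√11*(-6) = -224*(-6*√11) = -(-1344)*√11 = 1344*√11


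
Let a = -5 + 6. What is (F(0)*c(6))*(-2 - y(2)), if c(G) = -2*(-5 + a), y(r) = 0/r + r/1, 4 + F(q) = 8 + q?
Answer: -128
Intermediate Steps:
F(q) = 4 + q (F(q) = -4 + (8 + q) = 4 + q)
a = 1
y(r) = r (y(r) = 0 + r*1 = 0 + r = r)
c(G) = 8 (c(G) = -2*(-5 + 1) = -2*(-4) = 8)
(F(0)*c(6))*(-2 - y(2)) = ((4 + 0)*8)*(-2 - 1*2) = (4*8)*(-2 - 2) = 32*(-4) = -128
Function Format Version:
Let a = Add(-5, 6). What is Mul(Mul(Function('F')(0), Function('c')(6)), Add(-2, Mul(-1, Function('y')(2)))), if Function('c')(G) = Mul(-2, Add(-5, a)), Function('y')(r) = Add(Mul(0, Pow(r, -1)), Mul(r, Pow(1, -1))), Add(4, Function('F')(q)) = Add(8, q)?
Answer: -128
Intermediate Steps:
Function('F')(q) = Add(4, q) (Function('F')(q) = Add(-4, Add(8, q)) = Add(4, q))
a = 1
Function('y')(r) = r (Function('y')(r) = Add(0, Mul(r, 1)) = Add(0, r) = r)
Function('c')(G) = 8 (Function('c')(G) = Mul(-2, Add(-5, 1)) = Mul(-2, -4) = 8)
Mul(Mul(Function('F')(0), Function('c')(6)), Add(-2, Mul(-1, Function('y')(2)))) = Mul(Mul(Add(4, 0), 8), Add(-2, Mul(-1, 2))) = Mul(Mul(4, 8), Add(-2, -2)) = Mul(32, -4) = -128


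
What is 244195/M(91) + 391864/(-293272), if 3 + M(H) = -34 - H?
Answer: -8958214329/4692352 ≈ -1909.1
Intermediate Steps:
M(H) = -37 - H (M(H) = -3 + (-34 - H) = -37 - H)
244195/M(91) + 391864/(-293272) = 244195/(-37 - 1*91) + 391864/(-293272) = 244195/(-37 - 91) + 391864*(-1/293272) = 244195/(-128) - 48983/36659 = 244195*(-1/128) - 48983/36659 = -244195/128 - 48983/36659 = -8958214329/4692352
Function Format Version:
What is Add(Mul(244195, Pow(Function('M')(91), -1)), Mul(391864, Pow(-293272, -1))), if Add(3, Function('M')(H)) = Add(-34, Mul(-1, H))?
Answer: Rational(-8958214329, 4692352) ≈ -1909.1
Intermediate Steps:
Function('M')(H) = Add(-37, Mul(-1, H)) (Function('M')(H) = Add(-3, Add(-34, Mul(-1, H))) = Add(-37, Mul(-1, H)))
Add(Mul(244195, Pow(Function('M')(91), -1)), Mul(391864, Pow(-293272, -1))) = Add(Mul(244195, Pow(Add(-37, Mul(-1, 91)), -1)), Mul(391864, Pow(-293272, -1))) = Add(Mul(244195, Pow(Add(-37, -91), -1)), Mul(391864, Rational(-1, 293272))) = Add(Mul(244195, Pow(-128, -1)), Rational(-48983, 36659)) = Add(Mul(244195, Rational(-1, 128)), Rational(-48983, 36659)) = Add(Rational(-244195, 128), Rational(-48983, 36659)) = Rational(-8958214329, 4692352)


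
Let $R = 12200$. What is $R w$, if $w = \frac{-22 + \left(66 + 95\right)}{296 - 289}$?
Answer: $\frac{1695800}{7} \approx 2.4226 \cdot 10^{5}$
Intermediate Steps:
$w = \frac{139}{7}$ ($w = \frac{-22 + 161}{7} = 139 \cdot \frac{1}{7} = \frac{139}{7} \approx 19.857$)
$R w = 12200 \cdot \frac{139}{7} = \frac{1695800}{7}$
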